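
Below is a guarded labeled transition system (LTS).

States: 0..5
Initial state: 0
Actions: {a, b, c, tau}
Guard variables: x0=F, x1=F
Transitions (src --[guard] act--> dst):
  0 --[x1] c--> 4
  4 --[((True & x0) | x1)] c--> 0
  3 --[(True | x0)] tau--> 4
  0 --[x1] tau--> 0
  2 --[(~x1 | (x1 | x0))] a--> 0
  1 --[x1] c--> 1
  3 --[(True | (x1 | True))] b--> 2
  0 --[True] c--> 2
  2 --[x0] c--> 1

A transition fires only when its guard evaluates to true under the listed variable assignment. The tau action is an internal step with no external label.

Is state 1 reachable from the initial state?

4 transition(s) survive guard evaluation.
L0 = {0}
L1 = {2}  now seen {0,2}
R = {0,2}

Answer: UNREACHABLE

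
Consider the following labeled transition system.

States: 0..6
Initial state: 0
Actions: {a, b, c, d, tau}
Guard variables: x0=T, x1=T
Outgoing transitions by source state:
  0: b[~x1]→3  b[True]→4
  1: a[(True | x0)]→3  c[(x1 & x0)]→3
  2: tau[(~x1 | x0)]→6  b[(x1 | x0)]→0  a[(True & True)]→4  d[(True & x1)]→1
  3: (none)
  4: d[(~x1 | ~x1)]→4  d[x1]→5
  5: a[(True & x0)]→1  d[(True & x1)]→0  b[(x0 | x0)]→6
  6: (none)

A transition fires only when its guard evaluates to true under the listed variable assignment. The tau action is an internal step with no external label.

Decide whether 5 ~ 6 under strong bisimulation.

Answer: NOT BISIMILAR

Working:
Refine partition for ~:
  P[0] = {{0,1,2,3,4,5,6}}
  P[1] = {{0},{1},{2},{3,6},{4},{5}}
Fixed point at round 2; 6 class(es).
5∈{5}, 6∈{3,6}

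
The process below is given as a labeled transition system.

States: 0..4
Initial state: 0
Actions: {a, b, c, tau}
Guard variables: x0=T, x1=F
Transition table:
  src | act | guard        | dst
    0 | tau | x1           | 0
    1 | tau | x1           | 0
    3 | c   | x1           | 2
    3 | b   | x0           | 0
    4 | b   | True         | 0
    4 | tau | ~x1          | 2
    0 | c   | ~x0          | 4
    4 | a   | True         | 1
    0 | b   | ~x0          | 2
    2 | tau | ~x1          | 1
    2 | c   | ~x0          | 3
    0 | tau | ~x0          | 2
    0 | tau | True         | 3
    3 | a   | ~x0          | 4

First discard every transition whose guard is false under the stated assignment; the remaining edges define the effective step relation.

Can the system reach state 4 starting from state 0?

Guard filter leaves 6 enabled edge(s).
depth 0: {0}
depth 1: {3}  total {0,3}
Reachable = {0,3}

Answer: UNREACHABLE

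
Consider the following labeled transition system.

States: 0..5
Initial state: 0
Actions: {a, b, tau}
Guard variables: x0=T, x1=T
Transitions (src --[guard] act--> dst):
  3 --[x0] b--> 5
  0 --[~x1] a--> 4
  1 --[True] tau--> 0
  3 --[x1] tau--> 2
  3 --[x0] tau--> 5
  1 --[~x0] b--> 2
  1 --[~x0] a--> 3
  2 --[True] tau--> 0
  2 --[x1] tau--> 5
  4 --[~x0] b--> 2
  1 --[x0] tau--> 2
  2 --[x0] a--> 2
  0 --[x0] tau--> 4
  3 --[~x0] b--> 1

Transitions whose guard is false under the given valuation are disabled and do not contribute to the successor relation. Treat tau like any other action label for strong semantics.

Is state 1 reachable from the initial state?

Answer: UNREACHABLE

Trace:
Guard filter leaves 9 enabled edge(s).
depth 0: {0}
depth 1: {4}  cumulative {0,4}
Reachable = {0,4}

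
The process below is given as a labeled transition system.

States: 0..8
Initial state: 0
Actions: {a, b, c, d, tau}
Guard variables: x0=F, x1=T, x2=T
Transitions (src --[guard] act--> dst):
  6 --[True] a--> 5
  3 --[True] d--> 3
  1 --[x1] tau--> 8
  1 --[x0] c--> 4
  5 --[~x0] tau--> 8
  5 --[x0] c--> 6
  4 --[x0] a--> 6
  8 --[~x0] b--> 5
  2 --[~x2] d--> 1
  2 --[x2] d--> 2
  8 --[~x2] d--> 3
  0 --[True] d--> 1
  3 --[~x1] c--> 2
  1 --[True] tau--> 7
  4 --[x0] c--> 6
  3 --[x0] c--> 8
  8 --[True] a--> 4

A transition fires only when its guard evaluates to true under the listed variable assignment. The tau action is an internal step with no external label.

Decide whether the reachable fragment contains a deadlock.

Reachable = {0,1,4,5,7,8}
  0: d→1  [deg 1]
  1: tau→7  tau→8  [deg 2]
  4: ∅  [STUCK]
  5: tau→8  [deg 1]
  7: ∅  [STUCK]
  8: a→4  b→5  [deg 2]
witness 4: d·tau·a

Answer: DEADLOCK at state 4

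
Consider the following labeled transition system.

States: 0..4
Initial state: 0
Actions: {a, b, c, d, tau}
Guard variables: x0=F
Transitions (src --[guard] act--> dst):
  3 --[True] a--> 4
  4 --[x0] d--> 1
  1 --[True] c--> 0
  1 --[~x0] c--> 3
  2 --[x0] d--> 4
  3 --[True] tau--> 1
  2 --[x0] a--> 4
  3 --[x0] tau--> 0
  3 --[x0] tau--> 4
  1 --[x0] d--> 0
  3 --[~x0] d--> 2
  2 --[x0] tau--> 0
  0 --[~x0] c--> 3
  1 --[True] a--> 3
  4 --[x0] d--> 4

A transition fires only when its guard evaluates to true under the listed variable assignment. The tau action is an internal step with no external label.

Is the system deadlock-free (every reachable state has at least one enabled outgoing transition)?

R = {0,1,2,3,4}
  0: c→3  [1 out]
  1: a→3  c→0  c→3  [3 out]
  2: ∅  [STUCK]
  3: a→4  d→2  tau→1  [3 out]
  4: ∅  [STUCK]
trace reaching 2: c·d

Answer: DEADLOCK at state 2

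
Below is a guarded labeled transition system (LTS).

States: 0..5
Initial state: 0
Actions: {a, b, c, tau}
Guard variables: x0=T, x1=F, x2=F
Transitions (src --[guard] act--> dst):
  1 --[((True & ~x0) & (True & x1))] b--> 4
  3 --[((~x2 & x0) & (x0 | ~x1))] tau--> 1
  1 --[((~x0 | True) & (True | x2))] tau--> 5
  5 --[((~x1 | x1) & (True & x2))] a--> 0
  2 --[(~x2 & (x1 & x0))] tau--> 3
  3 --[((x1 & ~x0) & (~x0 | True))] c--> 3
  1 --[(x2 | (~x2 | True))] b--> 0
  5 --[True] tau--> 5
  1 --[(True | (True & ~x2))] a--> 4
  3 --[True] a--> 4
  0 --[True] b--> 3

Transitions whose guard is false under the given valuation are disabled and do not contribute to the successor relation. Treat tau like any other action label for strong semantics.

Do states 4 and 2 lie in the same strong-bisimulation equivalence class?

Answer: BISIMILAR

Analysis:
Refine partition for ~:
  round 0: {{0,1,2,3,4,5}}
  round 1: {{0},{1},{2,4},{3},{5}}
Fixed point at round 2; 5 class(es).
4∈{2,4}, 2∈{2,4}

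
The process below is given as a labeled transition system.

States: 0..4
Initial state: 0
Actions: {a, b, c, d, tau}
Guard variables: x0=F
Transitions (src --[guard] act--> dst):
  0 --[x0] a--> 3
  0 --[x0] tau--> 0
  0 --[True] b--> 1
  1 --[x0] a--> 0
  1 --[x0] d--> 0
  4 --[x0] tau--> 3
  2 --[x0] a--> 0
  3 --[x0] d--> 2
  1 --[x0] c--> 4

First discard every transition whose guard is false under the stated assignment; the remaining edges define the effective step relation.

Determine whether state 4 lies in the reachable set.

Guard filter leaves 1 enabled edge(s).
depth 0: {0}
depth 1: {1}  cumulative {0,1}
Reachable = {0,1}

Answer: UNREACHABLE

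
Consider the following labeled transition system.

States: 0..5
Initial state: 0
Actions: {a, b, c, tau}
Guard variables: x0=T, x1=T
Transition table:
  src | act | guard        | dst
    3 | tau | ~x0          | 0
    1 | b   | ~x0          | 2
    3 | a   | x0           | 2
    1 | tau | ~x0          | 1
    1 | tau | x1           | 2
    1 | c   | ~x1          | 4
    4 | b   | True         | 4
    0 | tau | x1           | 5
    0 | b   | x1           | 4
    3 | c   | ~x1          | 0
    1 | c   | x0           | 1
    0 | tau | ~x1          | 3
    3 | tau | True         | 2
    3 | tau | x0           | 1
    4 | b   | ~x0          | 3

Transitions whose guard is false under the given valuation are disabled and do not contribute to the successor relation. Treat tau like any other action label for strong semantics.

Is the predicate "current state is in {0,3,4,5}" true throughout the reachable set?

Inv-set: {0,3,4,5}
Reach set: {0,4,5}
  0: safe
  4: safe
  5: safe

Answer: INVARIANT HOLDS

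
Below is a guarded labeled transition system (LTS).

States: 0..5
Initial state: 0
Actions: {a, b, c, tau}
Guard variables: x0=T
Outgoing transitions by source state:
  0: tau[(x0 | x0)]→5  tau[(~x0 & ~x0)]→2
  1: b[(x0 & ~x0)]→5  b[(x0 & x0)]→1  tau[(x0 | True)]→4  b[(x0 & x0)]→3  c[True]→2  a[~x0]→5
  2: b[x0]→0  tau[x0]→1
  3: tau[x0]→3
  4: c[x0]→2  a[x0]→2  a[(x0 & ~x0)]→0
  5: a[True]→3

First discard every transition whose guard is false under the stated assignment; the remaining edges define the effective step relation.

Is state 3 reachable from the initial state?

Guard filter leaves 11 enabled edge(s).
L0 = {0}
L1 = {5}  now seen {0,5}
L2 = {3}  now seen {0,3,5}
Reachable = {0,3,5}
Path to 3: tau·a

Answer: REACHABLE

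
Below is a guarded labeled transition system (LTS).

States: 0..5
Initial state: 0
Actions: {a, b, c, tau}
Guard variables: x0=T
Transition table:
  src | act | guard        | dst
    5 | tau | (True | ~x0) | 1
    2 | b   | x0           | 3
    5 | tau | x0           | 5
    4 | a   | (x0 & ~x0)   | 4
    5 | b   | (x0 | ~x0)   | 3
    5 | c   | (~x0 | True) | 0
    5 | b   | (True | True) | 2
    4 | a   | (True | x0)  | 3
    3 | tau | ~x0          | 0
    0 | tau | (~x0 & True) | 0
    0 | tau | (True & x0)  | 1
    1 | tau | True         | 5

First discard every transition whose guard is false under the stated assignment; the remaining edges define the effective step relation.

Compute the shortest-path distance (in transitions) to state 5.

Answer: 2

Analysis:
BFS to 5:
  L0 = {0}
  L1 = {1}
  L2 = {5}
first hit 5 at d=2 via tau·tau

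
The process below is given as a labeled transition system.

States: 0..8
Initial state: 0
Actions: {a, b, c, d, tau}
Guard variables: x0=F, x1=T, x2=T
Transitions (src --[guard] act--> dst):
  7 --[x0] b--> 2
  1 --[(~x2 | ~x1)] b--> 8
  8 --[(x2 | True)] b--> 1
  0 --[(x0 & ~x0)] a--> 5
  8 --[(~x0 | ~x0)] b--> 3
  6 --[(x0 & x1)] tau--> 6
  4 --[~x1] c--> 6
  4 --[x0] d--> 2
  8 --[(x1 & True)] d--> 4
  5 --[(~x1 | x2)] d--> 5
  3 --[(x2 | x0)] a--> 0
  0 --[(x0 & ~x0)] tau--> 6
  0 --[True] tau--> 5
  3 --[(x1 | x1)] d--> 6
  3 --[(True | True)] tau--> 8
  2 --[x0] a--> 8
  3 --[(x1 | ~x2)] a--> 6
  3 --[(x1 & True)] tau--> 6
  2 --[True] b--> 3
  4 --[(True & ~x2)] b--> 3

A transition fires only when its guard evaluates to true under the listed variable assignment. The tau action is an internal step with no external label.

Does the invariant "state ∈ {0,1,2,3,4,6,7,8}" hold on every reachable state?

Safe = {0,1,2,3,4,6,7,8}
Reachable = {0,5}
  0: safe
  5: outside
reach 5 via tau — violates

Answer: INVARIANT VIOLATED at state 5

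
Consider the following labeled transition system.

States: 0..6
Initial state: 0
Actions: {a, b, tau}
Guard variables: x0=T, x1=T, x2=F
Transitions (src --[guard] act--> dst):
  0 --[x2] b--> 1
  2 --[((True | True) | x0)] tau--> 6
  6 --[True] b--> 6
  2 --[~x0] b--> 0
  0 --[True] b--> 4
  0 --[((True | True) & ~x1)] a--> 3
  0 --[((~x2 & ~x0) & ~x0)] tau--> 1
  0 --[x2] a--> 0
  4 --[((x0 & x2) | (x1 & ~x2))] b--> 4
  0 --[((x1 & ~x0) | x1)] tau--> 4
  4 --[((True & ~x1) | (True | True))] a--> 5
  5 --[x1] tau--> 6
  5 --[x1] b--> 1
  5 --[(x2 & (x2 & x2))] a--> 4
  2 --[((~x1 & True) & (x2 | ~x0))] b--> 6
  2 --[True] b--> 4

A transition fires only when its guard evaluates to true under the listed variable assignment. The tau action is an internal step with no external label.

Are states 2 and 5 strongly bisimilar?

Bisimulation quotient by refinement:
  π0 = {{0,1,2,3,4,5,6}}
  π1 = {{0,2,5},{1,3},{4},{6}}
  π2 = {{0},{1,3},{2},{4},{5},{6}}
6 equivalence class(es) (converged in 3)
[2]={2}  [5]={5}

Answer: NOT BISIMILAR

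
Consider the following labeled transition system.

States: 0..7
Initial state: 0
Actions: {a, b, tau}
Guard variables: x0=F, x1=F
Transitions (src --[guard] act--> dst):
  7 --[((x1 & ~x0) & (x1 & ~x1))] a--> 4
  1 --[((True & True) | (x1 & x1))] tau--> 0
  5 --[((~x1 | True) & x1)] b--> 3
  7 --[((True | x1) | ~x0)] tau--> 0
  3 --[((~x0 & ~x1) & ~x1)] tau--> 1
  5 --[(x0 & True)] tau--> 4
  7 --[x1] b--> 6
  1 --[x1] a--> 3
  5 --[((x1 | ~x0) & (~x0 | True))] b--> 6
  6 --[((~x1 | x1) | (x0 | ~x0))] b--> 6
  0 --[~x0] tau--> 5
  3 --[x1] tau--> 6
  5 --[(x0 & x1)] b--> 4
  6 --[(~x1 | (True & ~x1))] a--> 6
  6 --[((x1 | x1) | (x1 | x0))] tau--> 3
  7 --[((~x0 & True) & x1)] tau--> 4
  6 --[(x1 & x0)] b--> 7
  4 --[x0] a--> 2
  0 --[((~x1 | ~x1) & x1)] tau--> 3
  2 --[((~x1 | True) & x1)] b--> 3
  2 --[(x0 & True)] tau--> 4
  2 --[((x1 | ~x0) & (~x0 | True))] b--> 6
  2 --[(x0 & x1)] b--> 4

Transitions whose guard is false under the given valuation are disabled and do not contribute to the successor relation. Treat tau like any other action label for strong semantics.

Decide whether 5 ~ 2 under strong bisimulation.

Compute ~ classes (split until stable):
  P[0] = {{0,1,2,3,4,5,6,7}}
  P[1] = {{0,1,3,7},{2,5},{4},{6}}
  P[2] = {{0},{1,3,7},{2,5},{4},{6}}
  P[3] = {{0},{1,7},{2,5},{3},{4},{6}}
stable after 4 split(s): 6 block(s)
[5]={2,5}  [2]={2,5}

Answer: BISIMILAR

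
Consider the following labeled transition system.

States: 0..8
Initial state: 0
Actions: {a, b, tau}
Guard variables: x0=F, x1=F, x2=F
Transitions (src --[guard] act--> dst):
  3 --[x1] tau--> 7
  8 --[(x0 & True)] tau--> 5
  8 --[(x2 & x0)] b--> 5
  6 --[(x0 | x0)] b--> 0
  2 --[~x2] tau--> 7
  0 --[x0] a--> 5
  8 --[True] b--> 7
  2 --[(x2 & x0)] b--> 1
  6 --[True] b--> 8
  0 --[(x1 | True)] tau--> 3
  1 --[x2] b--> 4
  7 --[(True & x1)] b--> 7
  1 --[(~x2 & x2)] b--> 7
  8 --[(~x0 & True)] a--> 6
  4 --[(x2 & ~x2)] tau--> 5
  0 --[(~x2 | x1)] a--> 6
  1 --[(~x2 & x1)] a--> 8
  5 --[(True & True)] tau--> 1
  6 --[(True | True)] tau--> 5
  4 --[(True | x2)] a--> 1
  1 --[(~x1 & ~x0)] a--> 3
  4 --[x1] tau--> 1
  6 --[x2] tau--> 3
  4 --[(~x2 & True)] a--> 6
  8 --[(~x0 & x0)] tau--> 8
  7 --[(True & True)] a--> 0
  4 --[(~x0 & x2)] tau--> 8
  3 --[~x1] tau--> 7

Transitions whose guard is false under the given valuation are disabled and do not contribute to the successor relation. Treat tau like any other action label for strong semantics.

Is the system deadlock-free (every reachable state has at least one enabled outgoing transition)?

Reachable = {0,1,3,5,6,7,8}
  0: a→6  tau→3  [deg 2]
  1: a→3  [deg 1]
  3: tau→7  [deg 1]
  5: tau→1  [deg 1]
  6: b→8  tau→5  [deg 2]
  7: a→0  [deg 1]
  8: a→6  b→7  [deg 2]

Answer: DEADLOCK-FREE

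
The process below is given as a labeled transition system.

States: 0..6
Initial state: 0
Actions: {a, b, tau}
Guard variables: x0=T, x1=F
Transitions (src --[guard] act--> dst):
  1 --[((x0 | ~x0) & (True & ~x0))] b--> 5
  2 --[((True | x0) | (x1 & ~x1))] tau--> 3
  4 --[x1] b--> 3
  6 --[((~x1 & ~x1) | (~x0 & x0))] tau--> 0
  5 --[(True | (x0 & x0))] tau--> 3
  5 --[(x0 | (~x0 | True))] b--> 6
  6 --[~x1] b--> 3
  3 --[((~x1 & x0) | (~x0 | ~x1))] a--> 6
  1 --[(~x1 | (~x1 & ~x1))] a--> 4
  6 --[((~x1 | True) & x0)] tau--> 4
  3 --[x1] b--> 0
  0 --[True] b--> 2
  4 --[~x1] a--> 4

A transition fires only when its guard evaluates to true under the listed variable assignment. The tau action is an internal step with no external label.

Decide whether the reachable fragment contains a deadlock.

Answer: DEADLOCK-FREE

Analysis:
Reach set: {0,2,3,4,6}
  0: b→2  [1 exit(s)]
  2: tau→3  [1 exit(s)]
  3: a→6  [1 exit(s)]
  4: a→4  [1 exit(s)]
  6: b→3  tau→0  tau→4  [3 exit(s)]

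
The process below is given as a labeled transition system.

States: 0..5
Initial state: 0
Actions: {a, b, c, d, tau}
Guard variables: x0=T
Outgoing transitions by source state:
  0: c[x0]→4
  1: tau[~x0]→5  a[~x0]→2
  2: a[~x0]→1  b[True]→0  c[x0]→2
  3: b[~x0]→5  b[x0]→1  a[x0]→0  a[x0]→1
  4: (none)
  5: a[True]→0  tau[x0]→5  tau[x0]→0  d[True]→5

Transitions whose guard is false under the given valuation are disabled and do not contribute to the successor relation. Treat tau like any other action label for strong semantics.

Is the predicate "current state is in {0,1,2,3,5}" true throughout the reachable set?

Answer: INVARIANT VIOLATED at state 4

Working:
Safe = {0,1,2,3,5}
R = {0,4}
  0: ✓
  4: VIOLATES
witness against invariant: c → 4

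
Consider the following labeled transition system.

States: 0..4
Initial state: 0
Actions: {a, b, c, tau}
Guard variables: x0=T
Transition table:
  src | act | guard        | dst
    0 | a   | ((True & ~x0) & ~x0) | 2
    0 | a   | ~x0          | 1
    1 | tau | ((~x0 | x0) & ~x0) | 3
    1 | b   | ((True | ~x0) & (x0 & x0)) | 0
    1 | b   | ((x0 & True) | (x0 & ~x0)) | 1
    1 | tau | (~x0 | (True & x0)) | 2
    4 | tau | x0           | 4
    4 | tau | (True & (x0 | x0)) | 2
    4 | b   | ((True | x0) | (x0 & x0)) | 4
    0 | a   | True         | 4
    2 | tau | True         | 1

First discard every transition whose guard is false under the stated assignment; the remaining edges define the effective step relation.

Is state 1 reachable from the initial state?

Guard filter leaves 8 enabled edge(s).
depth 0: {0}
depth 1: {4}  now seen {0,4}
depth 2: {2}  now seen {0,2,4}
depth 3: {1}  now seen {0,1,2,4}
Reachable = {0,1,2,4}
trace reaching 1: a·tau·tau

Answer: REACHABLE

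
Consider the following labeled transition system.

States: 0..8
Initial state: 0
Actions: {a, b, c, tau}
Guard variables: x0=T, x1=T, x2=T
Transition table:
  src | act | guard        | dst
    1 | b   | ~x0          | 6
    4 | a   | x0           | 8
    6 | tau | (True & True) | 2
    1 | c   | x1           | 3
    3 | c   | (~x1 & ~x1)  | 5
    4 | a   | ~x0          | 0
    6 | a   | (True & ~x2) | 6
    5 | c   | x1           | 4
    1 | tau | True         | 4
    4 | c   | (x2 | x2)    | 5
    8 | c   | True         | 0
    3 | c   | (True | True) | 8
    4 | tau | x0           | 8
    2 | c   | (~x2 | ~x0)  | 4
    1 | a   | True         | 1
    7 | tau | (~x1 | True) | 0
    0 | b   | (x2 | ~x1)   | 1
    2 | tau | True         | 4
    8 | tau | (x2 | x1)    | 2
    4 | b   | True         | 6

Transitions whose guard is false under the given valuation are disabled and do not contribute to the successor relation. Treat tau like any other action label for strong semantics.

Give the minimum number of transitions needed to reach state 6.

Answer: 3

Working:
Breadth-first toward 6:
  depth 0: {0}
  depth 1: {1}
  depth 2: {3,4}
  depth 3: {5,6,8}
depth(6)=3, e.g. b·tau·b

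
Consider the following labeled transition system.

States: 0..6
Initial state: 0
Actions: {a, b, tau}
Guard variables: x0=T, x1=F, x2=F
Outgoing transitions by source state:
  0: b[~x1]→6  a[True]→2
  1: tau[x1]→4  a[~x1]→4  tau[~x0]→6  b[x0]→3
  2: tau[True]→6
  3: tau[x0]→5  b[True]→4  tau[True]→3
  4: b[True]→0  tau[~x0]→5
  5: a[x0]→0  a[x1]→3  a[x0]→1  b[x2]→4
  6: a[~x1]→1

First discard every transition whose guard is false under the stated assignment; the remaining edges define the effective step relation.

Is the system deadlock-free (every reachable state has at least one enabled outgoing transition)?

Reach set: {0,1,2,3,4,5,6}
  0: a→2  b→6  [2 exit(s)]
  1: a→4  b→3  [2 exit(s)]
  2: tau→6  [1 exit(s)]
  3: b→4  tau→3  tau→5  [3 exit(s)]
  4: b→0  [1 exit(s)]
  5: a→0  a→1  [2 exit(s)]
  6: a→1  [1 exit(s)]

Answer: DEADLOCK-FREE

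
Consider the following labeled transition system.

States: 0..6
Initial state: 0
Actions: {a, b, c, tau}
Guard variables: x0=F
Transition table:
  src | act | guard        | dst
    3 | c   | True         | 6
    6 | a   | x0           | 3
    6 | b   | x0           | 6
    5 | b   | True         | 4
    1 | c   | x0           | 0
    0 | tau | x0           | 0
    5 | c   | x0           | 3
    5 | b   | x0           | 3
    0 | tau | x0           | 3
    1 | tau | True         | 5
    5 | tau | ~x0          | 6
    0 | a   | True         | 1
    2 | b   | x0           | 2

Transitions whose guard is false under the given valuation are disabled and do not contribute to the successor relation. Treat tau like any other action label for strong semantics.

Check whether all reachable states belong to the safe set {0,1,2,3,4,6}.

Allowed set {0,1,2,3,4,6}
Reach set: {0,1,4,5,6}
  0: ok
  1: ok
  4: ok
  5: ✗ unsafe
  6: ok
witness against invariant: a·tau → 5

Answer: INVARIANT VIOLATED at state 5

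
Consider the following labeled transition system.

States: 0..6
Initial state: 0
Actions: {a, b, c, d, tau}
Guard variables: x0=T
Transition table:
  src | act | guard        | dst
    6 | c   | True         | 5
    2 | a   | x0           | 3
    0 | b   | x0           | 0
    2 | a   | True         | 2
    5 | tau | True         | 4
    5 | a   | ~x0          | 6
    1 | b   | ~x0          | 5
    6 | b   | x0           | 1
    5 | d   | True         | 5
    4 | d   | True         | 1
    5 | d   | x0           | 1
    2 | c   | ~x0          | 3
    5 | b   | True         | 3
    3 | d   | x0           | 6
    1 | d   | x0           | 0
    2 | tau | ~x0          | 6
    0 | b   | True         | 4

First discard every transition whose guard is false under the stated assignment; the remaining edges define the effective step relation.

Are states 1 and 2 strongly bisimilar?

Answer: NOT BISIMILAR

Analysis:
Refine partition for ~:
  round 0: {{0,1,2,3,4,5,6}}
  round 1: {{0},{1,3,4},{2},{5},{6}}
  round 2: {{0},{1},{2},{3},{4},{5},{6}}
Fixed point at round 3; 7 class(es).
class of 1: {1}; class of 2: {2}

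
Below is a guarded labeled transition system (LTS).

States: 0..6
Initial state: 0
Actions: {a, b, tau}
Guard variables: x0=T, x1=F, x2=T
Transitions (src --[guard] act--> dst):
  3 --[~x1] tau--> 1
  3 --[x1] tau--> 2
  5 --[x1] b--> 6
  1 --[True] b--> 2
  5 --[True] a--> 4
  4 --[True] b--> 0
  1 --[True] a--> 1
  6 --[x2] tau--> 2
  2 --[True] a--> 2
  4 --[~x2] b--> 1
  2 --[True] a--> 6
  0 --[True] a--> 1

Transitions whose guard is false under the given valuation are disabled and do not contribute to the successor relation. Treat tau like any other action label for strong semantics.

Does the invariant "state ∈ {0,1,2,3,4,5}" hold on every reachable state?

Answer: INVARIANT VIOLATED at state 6

Working:
Safe = {0,1,2,3,4,5}
Reachable = {0,1,2,6}
  0: safe
  1: safe
  2: safe
  6: ✗ unsafe
counterexample path to 6: a·b·a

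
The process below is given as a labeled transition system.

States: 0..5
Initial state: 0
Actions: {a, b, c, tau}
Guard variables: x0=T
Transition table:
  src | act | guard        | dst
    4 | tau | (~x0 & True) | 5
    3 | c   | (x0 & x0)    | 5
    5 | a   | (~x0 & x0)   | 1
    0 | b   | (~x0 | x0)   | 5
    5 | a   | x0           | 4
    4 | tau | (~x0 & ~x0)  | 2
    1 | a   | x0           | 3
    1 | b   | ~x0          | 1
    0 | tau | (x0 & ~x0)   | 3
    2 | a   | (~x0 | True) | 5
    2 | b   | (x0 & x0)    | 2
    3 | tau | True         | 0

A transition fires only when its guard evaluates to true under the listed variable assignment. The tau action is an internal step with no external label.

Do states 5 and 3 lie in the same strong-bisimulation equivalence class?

Compute ~ classes (split until stable):
  P[0] = {{0,1,2,3,4,5}}
  P[1] = {{0},{1,5},{2},{3},{4}}
  P[2] = {{0},{1},{2},{3},{4},{5}}
Fixed point at round 3; 6 class(es).
5∈{5}, 3∈{3}

Answer: NOT BISIMILAR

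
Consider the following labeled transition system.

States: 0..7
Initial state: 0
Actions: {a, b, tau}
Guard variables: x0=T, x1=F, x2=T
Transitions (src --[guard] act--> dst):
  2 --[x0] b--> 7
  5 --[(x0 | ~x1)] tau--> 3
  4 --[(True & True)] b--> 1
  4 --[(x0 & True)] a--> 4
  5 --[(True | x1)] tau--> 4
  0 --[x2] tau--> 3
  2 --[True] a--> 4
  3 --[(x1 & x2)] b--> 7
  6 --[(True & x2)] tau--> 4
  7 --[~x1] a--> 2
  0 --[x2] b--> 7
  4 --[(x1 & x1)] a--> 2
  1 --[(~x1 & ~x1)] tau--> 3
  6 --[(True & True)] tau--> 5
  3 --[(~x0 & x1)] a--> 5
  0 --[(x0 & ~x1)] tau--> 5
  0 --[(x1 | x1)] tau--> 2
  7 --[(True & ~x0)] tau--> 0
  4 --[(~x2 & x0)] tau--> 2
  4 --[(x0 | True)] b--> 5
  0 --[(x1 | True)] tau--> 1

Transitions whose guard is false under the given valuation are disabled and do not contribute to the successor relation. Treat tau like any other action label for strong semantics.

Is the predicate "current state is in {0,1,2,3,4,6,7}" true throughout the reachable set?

Inv-set: {0,1,2,3,4,6,7}
R = {0,1,2,3,4,5,7}
  0: ok
  1: ok
  2: ok
  3: ok
  4: ok
  5: outside
  7: ok
witness against invariant: tau → 5

Answer: INVARIANT VIOLATED at state 5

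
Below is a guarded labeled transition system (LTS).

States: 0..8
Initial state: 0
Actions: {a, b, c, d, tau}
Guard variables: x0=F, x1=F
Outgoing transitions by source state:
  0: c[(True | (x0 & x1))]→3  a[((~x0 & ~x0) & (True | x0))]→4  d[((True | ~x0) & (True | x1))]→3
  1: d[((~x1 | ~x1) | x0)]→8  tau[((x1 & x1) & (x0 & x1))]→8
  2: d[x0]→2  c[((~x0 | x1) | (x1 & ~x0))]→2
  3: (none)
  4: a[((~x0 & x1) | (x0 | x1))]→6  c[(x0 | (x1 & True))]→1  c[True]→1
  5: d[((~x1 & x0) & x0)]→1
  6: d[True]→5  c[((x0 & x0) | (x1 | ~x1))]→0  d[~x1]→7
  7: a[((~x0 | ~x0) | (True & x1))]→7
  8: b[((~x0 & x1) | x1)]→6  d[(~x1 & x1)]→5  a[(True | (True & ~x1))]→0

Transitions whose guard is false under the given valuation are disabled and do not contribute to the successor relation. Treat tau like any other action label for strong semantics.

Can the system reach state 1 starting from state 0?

11 transition(s) survive guard evaluation.
depth 0: {0}
depth 1: {3,4}  now seen {0,3,4}
depth 2: {1}  now seen {0,1,3,4}
depth 3: {8}  now seen {0,1,3,4,8}
R = {0,1,3,4,8}
Path to 1: a·c

Answer: REACHABLE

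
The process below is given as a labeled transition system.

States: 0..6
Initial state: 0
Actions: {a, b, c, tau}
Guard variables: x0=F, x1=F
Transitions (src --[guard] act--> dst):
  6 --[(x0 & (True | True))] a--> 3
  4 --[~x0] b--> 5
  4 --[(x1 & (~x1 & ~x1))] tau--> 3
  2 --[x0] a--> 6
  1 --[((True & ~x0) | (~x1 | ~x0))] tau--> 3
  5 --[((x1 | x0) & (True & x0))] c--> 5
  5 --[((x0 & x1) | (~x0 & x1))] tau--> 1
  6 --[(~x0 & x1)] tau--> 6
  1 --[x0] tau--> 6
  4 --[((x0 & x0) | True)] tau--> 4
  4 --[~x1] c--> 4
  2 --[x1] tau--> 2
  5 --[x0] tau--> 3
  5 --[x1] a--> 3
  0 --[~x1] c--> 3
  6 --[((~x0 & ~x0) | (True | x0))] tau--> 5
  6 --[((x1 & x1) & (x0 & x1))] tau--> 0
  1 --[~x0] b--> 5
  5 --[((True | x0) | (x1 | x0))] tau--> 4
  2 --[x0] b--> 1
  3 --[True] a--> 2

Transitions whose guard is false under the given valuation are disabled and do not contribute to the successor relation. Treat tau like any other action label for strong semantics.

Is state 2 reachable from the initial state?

After dropping false guards: 9 live edges.
L0 = {0}
L1 = {3}  total {0,3}
L2 = {2}  total {0,2,3}
R = {0,2,3}
trace reaching 2: c·a

Answer: REACHABLE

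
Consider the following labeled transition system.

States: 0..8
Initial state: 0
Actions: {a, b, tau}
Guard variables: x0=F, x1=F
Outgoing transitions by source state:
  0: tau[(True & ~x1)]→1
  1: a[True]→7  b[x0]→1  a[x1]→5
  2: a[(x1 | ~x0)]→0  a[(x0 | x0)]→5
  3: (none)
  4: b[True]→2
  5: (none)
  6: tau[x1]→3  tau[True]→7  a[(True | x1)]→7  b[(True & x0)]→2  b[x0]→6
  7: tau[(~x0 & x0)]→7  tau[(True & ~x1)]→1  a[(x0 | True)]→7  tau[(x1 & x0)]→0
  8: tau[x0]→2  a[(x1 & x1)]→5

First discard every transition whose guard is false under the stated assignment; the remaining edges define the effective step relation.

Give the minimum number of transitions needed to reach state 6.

Answer: UNREACHABLE

Trace:
Breadth-first toward 6:
  depth 0: {0}
  depth 1: {1}
  depth 2: {7}
6 never appears.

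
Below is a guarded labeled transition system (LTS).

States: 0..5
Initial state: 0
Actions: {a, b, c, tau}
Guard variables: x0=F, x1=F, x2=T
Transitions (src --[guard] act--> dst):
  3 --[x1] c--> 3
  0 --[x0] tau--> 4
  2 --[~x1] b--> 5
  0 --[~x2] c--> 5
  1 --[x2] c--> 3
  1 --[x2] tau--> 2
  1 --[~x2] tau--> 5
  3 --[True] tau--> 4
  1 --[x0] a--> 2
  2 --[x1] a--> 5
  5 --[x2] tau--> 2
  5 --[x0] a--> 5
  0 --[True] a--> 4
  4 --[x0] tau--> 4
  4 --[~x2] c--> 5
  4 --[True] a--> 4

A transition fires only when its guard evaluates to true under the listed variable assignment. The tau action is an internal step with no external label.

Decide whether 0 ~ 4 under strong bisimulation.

Bisimulation quotient by refinement:
  π0 = {{0,1,2,3,4,5}}
  π1 = {{0,4},{1},{2},{3,5}}
  π2 = {{0,4},{1},{2},{3},{5}}
stable after 3 split(s): 5 block(s)
[0]={0,4}  [4]={0,4}

Answer: BISIMILAR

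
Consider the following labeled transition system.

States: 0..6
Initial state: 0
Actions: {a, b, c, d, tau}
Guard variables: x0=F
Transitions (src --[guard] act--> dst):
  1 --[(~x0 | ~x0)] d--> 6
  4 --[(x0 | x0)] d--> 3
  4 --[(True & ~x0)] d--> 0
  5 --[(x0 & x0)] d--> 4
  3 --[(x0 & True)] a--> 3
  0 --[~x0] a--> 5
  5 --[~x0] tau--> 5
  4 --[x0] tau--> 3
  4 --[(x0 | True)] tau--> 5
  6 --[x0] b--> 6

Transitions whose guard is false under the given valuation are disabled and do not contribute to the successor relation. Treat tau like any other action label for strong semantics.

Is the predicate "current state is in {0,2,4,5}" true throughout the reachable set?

Answer: INVARIANT HOLDS

Analysis:
Inv-set: {0,2,4,5}
R = {0,5}
  0: safe
  5: safe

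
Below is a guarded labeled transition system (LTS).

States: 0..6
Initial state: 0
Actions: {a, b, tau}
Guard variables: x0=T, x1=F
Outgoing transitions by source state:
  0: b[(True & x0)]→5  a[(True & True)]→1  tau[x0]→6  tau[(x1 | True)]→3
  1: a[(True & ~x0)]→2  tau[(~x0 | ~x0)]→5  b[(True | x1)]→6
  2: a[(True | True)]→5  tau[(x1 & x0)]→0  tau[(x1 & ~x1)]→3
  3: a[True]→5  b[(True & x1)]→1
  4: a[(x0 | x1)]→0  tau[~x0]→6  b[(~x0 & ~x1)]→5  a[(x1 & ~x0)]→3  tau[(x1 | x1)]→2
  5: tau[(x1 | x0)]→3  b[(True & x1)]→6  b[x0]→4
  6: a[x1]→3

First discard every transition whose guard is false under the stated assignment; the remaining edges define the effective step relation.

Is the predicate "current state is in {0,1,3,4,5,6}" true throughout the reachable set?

Inv-set: {0,1,3,4,5,6}
Reach set: {0,1,3,4,5,6}
  0: safe
  1: safe
  3: safe
  4: safe
  5: safe
  6: safe

Answer: INVARIANT HOLDS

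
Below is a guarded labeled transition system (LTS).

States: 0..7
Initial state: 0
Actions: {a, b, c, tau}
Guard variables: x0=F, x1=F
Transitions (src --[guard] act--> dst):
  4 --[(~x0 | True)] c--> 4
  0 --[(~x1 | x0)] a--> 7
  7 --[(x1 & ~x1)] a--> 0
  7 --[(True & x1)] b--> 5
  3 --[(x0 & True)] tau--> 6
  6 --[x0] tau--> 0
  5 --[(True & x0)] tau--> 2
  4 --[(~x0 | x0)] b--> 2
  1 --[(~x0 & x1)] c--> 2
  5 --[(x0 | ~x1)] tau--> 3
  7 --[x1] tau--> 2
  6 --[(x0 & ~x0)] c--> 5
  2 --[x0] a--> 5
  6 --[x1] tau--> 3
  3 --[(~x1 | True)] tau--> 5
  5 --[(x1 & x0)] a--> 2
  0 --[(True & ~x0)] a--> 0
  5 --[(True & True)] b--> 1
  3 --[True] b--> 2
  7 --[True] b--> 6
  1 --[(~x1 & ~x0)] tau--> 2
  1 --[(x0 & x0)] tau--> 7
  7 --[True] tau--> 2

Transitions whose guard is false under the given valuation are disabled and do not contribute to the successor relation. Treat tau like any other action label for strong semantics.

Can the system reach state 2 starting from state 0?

11 transition(s) survive guard evaluation.
Layer 0: {0}
Layer 1: {7}  total {0,7}
Layer 2: {2,6}  total {0,2,6,7}
Reachable = {0,2,6,7}
trace reaching 2: a·tau

Answer: REACHABLE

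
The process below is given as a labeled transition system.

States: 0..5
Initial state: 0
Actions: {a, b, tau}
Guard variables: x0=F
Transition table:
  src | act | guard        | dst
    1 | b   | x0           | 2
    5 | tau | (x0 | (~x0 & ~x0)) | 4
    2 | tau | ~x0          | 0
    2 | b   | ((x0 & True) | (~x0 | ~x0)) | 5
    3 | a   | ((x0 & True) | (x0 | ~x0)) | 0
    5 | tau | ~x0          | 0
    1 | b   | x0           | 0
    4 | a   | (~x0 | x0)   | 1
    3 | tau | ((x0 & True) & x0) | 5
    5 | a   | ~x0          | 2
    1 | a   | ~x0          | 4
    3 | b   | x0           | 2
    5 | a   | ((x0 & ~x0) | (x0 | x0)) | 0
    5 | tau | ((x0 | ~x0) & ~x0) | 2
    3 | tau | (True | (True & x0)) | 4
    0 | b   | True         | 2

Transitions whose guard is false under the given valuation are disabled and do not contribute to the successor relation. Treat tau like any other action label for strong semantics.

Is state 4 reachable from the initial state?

Answer: REACHABLE

Analysis:
After dropping false guards: 11 live edges.
depth 0: {0}
depth 1: {2}  now seen {0,2}
depth 2: {5}  now seen {0,2,5}
depth 3: {4}  now seen {0,2,4,5}
depth 4: {1}  now seen {0,1,2,4,5}
R = {0,1,2,4,5}
witness 4: b·b·tau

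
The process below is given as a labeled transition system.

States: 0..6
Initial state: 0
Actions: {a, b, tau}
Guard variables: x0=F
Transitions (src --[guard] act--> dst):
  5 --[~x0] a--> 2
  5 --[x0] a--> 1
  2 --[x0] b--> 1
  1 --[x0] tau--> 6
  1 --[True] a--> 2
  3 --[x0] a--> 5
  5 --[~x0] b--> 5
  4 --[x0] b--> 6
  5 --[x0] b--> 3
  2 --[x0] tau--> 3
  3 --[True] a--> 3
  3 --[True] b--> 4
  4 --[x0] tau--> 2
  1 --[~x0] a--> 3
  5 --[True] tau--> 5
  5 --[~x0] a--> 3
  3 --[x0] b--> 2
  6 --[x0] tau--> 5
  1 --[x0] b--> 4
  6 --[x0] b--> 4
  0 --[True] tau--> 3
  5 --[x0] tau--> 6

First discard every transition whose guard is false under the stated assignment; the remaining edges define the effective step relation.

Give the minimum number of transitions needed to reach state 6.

Layered search for 6:
  Layer 0: {0}
  Layer 1: {3}
  Layer 2: {4}
6 never appears.

Answer: UNREACHABLE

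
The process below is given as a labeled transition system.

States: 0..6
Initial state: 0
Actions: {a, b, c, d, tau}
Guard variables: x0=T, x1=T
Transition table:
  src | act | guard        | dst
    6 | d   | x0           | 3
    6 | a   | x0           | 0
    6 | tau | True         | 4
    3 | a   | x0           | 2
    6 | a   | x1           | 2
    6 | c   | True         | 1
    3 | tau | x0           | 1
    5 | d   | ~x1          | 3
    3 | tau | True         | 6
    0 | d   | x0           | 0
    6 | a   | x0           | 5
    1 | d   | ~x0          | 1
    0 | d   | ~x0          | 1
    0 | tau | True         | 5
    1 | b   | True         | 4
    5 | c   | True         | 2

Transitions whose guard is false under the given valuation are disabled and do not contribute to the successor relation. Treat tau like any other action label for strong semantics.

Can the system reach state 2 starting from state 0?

Answer: REACHABLE

Working:
Guard filter leaves 13 enabled edge(s).
depth 0: {0}
depth 1: {5}  now seen {0,5}
depth 2: {2}  now seen {0,2,5}
Reachable = {0,2,5}
witness 2: tau·c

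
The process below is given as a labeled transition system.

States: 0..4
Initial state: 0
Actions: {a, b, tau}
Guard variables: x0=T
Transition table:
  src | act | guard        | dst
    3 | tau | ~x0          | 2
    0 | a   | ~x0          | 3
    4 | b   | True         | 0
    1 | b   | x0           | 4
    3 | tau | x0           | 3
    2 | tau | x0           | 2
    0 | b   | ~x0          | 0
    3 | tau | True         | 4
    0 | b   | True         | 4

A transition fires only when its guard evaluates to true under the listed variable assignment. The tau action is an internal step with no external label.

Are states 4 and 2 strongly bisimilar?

Answer: NOT BISIMILAR

Working:
Compute ~ classes (split until stable):
  P[0] = {{0,1,2,3,4}}
  P[1] = {{0,1,4},{2,3}}
  P[2] = {{0,1,4},{2},{3}}
Fixed point at round 3; 3 class(es).
[4]={0,1,4}  [2]={2}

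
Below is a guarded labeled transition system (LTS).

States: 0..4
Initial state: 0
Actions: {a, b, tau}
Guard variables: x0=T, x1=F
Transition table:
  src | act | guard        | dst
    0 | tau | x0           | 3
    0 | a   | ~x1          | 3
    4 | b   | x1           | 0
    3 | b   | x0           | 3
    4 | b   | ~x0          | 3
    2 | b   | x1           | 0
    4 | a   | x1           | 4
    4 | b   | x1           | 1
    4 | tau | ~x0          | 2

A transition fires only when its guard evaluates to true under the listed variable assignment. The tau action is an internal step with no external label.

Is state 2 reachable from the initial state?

Answer: UNREACHABLE

Working:
3 transition(s) survive guard evaluation.
depth 0: {0}
depth 1: {3}  cumulative {0,3}
Reachable = {0,3}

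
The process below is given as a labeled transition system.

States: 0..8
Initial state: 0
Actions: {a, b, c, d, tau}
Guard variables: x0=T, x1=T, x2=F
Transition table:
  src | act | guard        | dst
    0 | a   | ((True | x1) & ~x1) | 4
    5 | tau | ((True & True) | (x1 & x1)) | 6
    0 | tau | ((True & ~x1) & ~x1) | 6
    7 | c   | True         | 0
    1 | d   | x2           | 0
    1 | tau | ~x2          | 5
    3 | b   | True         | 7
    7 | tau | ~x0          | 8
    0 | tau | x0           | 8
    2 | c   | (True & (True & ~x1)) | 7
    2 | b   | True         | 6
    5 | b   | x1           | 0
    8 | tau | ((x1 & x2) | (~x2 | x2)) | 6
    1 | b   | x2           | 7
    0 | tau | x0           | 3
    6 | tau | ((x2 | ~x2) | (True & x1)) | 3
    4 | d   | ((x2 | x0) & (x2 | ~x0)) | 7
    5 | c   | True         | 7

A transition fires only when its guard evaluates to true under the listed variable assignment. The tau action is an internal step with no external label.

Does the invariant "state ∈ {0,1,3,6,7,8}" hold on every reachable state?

Answer: INVARIANT HOLDS

Trace:
Allowed set {0,1,3,6,7,8}
Reach set: {0,3,6,7,8}
  0: safe
  3: safe
  6: safe
  7: safe
  8: safe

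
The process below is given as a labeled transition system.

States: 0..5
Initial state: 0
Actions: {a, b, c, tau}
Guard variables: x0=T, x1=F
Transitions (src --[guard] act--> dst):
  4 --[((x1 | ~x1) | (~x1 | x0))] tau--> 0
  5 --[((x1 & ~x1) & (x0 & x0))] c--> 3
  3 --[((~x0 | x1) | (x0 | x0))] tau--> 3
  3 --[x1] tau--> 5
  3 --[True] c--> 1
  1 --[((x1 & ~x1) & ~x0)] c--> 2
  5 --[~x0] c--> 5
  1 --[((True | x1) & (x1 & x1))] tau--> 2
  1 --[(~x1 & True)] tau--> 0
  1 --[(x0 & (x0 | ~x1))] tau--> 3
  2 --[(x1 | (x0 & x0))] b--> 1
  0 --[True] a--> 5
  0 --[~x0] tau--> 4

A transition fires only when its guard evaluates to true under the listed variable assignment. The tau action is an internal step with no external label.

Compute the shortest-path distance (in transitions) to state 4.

Answer: UNREACHABLE

Analysis:
Breadth-first toward 4:
  depth 0: {0}
  depth 1: {5}
4 never appears.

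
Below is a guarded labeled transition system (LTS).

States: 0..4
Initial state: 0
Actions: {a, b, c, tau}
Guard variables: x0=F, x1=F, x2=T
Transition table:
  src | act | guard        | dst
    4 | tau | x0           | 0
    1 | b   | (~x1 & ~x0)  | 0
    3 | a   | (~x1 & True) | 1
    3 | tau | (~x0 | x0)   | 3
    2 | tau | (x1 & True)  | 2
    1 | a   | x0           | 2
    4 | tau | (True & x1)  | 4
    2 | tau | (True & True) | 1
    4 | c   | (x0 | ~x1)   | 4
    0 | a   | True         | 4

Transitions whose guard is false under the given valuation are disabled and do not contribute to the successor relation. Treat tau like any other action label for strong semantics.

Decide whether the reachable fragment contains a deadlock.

Reachable = {0,4}
  0: a→4  [1 out]
  4: c→4  [1 out]

Answer: DEADLOCK-FREE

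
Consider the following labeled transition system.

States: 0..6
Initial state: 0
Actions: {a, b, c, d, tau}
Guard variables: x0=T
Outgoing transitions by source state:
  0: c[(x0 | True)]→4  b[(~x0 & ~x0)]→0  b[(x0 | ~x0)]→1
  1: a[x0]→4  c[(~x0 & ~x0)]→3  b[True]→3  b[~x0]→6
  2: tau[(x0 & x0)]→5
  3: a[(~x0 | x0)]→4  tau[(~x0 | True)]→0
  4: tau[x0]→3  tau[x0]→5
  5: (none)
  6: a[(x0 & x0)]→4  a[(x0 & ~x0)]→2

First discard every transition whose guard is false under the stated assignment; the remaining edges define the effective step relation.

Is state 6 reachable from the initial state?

10 transition(s) survive guard evaluation.
L0 = {0}
L1 = {1,4}  now seen {0,1,4}
L2 = {3,5}  now seen {0,1,3,4,5}
Reach set: {0,1,3,4,5}

Answer: UNREACHABLE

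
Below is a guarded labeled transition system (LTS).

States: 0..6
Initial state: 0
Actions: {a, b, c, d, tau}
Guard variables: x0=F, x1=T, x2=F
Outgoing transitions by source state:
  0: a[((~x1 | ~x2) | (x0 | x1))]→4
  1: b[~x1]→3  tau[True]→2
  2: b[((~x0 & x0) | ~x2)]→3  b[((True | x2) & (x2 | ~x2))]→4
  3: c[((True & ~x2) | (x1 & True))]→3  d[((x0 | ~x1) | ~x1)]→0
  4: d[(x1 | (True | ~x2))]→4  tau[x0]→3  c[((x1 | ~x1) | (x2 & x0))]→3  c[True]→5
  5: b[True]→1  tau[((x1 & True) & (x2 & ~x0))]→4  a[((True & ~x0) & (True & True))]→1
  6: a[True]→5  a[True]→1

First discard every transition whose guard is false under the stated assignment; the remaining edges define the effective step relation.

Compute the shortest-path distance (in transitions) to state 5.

Answer: 2

Analysis:
Breadth-first toward 5:
  Layer 0: {0}
  Layer 1: {4}
  Layer 2: {3,5}
first hit 5 at d=2 via a·c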